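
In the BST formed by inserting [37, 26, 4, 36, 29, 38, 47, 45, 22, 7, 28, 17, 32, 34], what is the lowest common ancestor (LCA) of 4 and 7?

Tree insertion order: [37, 26, 4, 36, 29, 38, 47, 45, 22, 7, 28, 17, 32, 34]
Tree (level-order array): [37, 26, 38, 4, 36, None, 47, None, 22, 29, None, 45, None, 7, None, 28, 32, None, None, None, 17, None, None, None, 34]
In a BST, the LCA of p=4, q=7 is the first node v on the
root-to-leaf path with p <= v <= q (go left if both < v, right if both > v).
Walk from root:
  at 37: both 4 and 7 < 37, go left
  at 26: both 4 and 7 < 26, go left
  at 4: 4 <= 4 <= 7, this is the LCA
LCA = 4


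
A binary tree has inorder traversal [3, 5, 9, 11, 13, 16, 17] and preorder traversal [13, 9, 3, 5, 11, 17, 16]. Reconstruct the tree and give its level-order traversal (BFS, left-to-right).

Inorder:  [3, 5, 9, 11, 13, 16, 17]
Preorder: [13, 9, 3, 5, 11, 17, 16]
Algorithm: preorder visits root first, so consume preorder in order;
for each root, split the current inorder slice at that value into
left-subtree inorder and right-subtree inorder, then recurse.
Recursive splits:
  root=13; inorder splits into left=[3, 5, 9, 11], right=[16, 17]
  root=9; inorder splits into left=[3, 5], right=[11]
  root=3; inorder splits into left=[], right=[5]
  root=5; inorder splits into left=[], right=[]
  root=11; inorder splits into left=[], right=[]
  root=17; inorder splits into left=[16], right=[]
  root=16; inorder splits into left=[], right=[]
Reconstructed level-order: [13, 9, 17, 3, 11, 16, 5]


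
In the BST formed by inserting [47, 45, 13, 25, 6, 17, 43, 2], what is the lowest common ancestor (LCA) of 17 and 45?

Tree insertion order: [47, 45, 13, 25, 6, 17, 43, 2]
Tree (level-order array): [47, 45, None, 13, None, 6, 25, 2, None, 17, 43]
In a BST, the LCA of p=17, q=45 is the first node v on the
root-to-leaf path with p <= v <= q (go left if both < v, right if both > v).
Walk from root:
  at 47: both 17 and 45 < 47, go left
  at 45: 17 <= 45 <= 45, this is the LCA
LCA = 45


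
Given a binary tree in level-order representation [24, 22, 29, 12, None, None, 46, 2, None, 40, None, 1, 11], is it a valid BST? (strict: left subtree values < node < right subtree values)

Level-order array: [24, 22, 29, 12, None, None, 46, 2, None, 40, None, 1, 11]
Validate using subtree bounds (lo, hi): at each node, require lo < value < hi,
then recurse left with hi=value and right with lo=value.
Preorder trace (stopping at first violation):
  at node 24 with bounds (-inf, +inf): OK
  at node 22 with bounds (-inf, 24): OK
  at node 12 with bounds (-inf, 22): OK
  at node 2 with bounds (-inf, 12): OK
  at node 1 with bounds (-inf, 2): OK
  at node 11 with bounds (2, 12): OK
  at node 29 with bounds (24, +inf): OK
  at node 46 with bounds (29, +inf): OK
  at node 40 with bounds (29, 46): OK
No violation found at any node.
Result: Valid BST


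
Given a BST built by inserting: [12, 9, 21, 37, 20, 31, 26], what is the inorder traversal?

Tree insertion order: [12, 9, 21, 37, 20, 31, 26]
Tree (level-order array): [12, 9, 21, None, None, 20, 37, None, None, 31, None, 26]
Inorder traversal: [9, 12, 20, 21, 26, 31, 37]


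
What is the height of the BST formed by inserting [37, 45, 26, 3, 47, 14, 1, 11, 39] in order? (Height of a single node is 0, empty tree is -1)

Insertion order: [37, 45, 26, 3, 47, 14, 1, 11, 39]
Tree (level-order array): [37, 26, 45, 3, None, 39, 47, 1, 14, None, None, None, None, None, None, 11]
Compute height bottom-up (empty subtree = -1):
  height(1) = 1 + max(-1, -1) = 0
  height(11) = 1 + max(-1, -1) = 0
  height(14) = 1 + max(0, -1) = 1
  height(3) = 1 + max(0, 1) = 2
  height(26) = 1 + max(2, -1) = 3
  height(39) = 1 + max(-1, -1) = 0
  height(47) = 1 + max(-1, -1) = 0
  height(45) = 1 + max(0, 0) = 1
  height(37) = 1 + max(3, 1) = 4
Height = 4


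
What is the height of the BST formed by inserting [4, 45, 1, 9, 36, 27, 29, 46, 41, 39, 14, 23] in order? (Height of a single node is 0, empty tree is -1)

Insertion order: [4, 45, 1, 9, 36, 27, 29, 46, 41, 39, 14, 23]
Tree (level-order array): [4, 1, 45, None, None, 9, 46, None, 36, None, None, 27, 41, 14, 29, 39, None, None, 23]
Compute height bottom-up (empty subtree = -1):
  height(1) = 1 + max(-1, -1) = 0
  height(23) = 1 + max(-1, -1) = 0
  height(14) = 1 + max(-1, 0) = 1
  height(29) = 1 + max(-1, -1) = 0
  height(27) = 1 + max(1, 0) = 2
  height(39) = 1 + max(-1, -1) = 0
  height(41) = 1 + max(0, -1) = 1
  height(36) = 1 + max(2, 1) = 3
  height(9) = 1 + max(-1, 3) = 4
  height(46) = 1 + max(-1, -1) = 0
  height(45) = 1 + max(4, 0) = 5
  height(4) = 1 + max(0, 5) = 6
Height = 6


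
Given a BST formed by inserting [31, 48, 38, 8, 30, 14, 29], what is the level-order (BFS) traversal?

Tree insertion order: [31, 48, 38, 8, 30, 14, 29]
Tree (level-order array): [31, 8, 48, None, 30, 38, None, 14, None, None, None, None, 29]
BFS from the root, enqueuing left then right child of each popped node:
  queue [31] -> pop 31, enqueue [8, 48], visited so far: [31]
  queue [8, 48] -> pop 8, enqueue [30], visited so far: [31, 8]
  queue [48, 30] -> pop 48, enqueue [38], visited so far: [31, 8, 48]
  queue [30, 38] -> pop 30, enqueue [14], visited so far: [31, 8, 48, 30]
  queue [38, 14] -> pop 38, enqueue [none], visited so far: [31, 8, 48, 30, 38]
  queue [14] -> pop 14, enqueue [29], visited so far: [31, 8, 48, 30, 38, 14]
  queue [29] -> pop 29, enqueue [none], visited so far: [31, 8, 48, 30, 38, 14, 29]
Result: [31, 8, 48, 30, 38, 14, 29]


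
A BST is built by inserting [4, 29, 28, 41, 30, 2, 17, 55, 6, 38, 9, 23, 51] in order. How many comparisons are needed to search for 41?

Search path for 41: 4 -> 29 -> 41
Found: True
Comparisons: 3


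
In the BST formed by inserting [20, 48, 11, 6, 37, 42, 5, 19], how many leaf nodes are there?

Tree built from: [20, 48, 11, 6, 37, 42, 5, 19]
Tree (level-order array): [20, 11, 48, 6, 19, 37, None, 5, None, None, None, None, 42]
Rule: A leaf has 0 children.
Per-node child counts:
  node 20: 2 child(ren)
  node 11: 2 child(ren)
  node 6: 1 child(ren)
  node 5: 0 child(ren)
  node 19: 0 child(ren)
  node 48: 1 child(ren)
  node 37: 1 child(ren)
  node 42: 0 child(ren)
Matching nodes: [5, 19, 42]
Count of leaf nodes: 3


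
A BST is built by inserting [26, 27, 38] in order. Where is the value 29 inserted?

Starting tree (level order): [26, None, 27, None, 38]
Insertion path: 26 -> 27 -> 38
Result: insert 29 as left child of 38
Final tree (level order): [26, None, 27, None, 38, 29]


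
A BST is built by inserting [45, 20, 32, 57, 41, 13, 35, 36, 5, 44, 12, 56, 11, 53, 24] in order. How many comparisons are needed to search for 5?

Search path for 5: 45 -> 20 -> 13 -> 5
Found: True
Comparisons: 4


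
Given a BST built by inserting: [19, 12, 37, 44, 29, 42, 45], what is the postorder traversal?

Tree insertion order: [19, 12, 37, 44, 29, 42, 45]
Tree (level-order array): [19, 12, 37, None, None, 29, 44, None, None, 42, 45]
Postorder traversal: [12, 29, 42, 45, 44, 37, 19]


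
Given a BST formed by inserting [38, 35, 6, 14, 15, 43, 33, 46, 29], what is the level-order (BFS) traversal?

Tree insertion order: [38, 35, 6, 14, 15, 43, 33, 46, 29]
Tree (level-order array): [38, 35, 43, 6, None, None, 46, None, 14, None, None, None, 15, None, 33, 29]
BFS from the root, enqueuing left then right child of each popped node:
  queue [38] -> pop 38, enqueue [35, 43], visited so far: [38]
  queue [35, 43] -> pop 35, enqueue [6], visited so far: [38, 35]
  queue [43, 6] -> pop 43, enqueue [46], visited so far: [38, 35, 43]
  queue [6, 46] -> pop 6, enqueue [14], visited so far: [38, 35, 43, 6]
  queue [46, 14] -> pop 46, enqueue [none], visited so far: [38, 35, 43, 6, 46]
  queue [14] -> pop 14, enqueue [15], visited so far: [38, 35, 43, 6, 46, 14]
  queue [15] -> pop 15, enqueue [33], visited so far: [38, 35, 43, 6, 46, 14, 15]
  queue [33] -> pop 33, enqueue [29], visited so far: [38, 35, 43, 6, 46, 14, 15, 33]
  queue [29] -> pop 29, enqueue [none], visited so far: [38, 35, 43, 6, 46, 14, 15, 33, 29]
Result: [38, 35, 43, 6, 46, 14, 15, 33, 29]


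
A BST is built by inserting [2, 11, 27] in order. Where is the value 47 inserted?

Starting tree (level order): [2, None, 11, None, 27]
Insertion path: 2 -> 11 -> 27
Result: insert 47 as right child of 27
Final tree (level order): [2, None, 11, None, 27, None, 47]


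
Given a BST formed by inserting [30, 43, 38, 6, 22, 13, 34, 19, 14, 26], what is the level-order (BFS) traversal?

Tree insertion order: [30, 43, 38, 6, 22, 13, 34, 19, 14, 26]
Tree (level-order array): [30, 6, 43, None, 22, 38, None, 13, 26, 34, None, None, 19, None, None, None, None, 14]
BFS from the root, enqueuing left then right child of each popped node:
  queue [30] -> pop 30, enqueue [6, 43], visited so far: [30]
  queue [6, 43] -> pop 6, enqueue [22], visited so far: [30, 6]
  queue [43, 22] -> pop 43, enqueue [38], visited so far: [30, 6, 43]
  queue [22, 38] -> pop 22, enqueue [13, 26], visited so far: [30, 6, 43, 22]
  queue [38, 13, 26] -> pop 38, enqueue [34], visited so far: [30, 6, 43, 22, 38]
  queue [13, 26, 34] -> pop 13, enqueue [19], visited so far: [30, 6, 43, 22, 38, 13]
  queue [26, 34, 19] -> pop 26, enqueue [none], visited so far: [30, 6, 43, 22, 38, 13, 26]
  queue [34, 19] -> pop 34, enqueue [none], visited so far: [30, 6, 43, 22, 38, 13, 26, 34]
  queue [19] -> pop 19, enqueue [14], visited so far: [30, 6, 43, 22, 38, 13, 26, 34, 19]
  queue [14] -> pop 14, enqueue [none], visited so far: [30, 6, 43, 22, 38, 13, 26, 34, 19, 14]
Result: [30, 6, 43, 22, 38, 13, 26, 34, 19, 14]


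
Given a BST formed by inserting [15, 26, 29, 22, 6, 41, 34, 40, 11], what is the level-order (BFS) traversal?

Tree insertion order: [15, 26, 29, 22, 6, 41, 34, 40, 11]
Tree (level-order array): [15, 6, 26, None, 11, 22, 29, None, None, None, None, None, 41, 34, None, None, 40]
BFS from the root, enqueuing left then right child of each popped node:
  queue [15] -> pop 15, enqueue [6, 26], visited so far: [15]
  queue [6, 26] -> pop 6, enqueue [11], visited so far: [15, 6]
  queue [26, 11] -> pop 26, enqueue [22, 29], visited so far: [15, 6, 26]
  queue [11, 22, 29] -> pop 11, enqueue [none], visited so far: [15, 6, 26, 11]
  queue [22, 29] -> pop 22, enqueue [none], visited so far: [15, 6, 26, 11, 22]
  queue [29] -> pop 29, enqueue [41], visited so far: [15, 6, 26, 11, 22, 29]
  queue [41] -> pop 41, enqueue [34], visited so far: [15, 6, 26, 11, 22, 29, 41]
  queue [34] -> pop 34, enqueue [40], visited so far: [15, 6, 26, 11, 22, 29, 41, 34]
  queue [40] -> pop 40, enqueue [none], visited so far: [15, 6, 26, 11, 22, 29, 41, 34, 40]
Result: [15, 6, 26, 11, 22, 29, 41, 34, 40]


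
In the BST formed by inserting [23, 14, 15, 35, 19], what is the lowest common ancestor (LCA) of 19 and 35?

Tree insertion order: [23, 14, 15, 35, 19]
Tree (level-order array): [23, 14, 35, None, 15, None, None, None, 19]
In a BST, the LCA of p=19, q=35 is the first node v on the
root-to-leaf path with p <= v <= q (go left if both < v, right if both > v).
Walk from root:
  at 23: 19 <= 23 <= 35, this is the LCA
LCA = 23


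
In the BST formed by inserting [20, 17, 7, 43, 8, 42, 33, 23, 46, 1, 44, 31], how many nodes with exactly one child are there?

Tree built from: [20, 17, 7, 43, 8, 42, 33, 23, 46, 1, 44, 31]
Tree (level-order array): [20, 17, 43, 7, None, 42, 46, 1, 8, 33, None, 44, None, None, None, None, None, 23, None, None, None, None, 31]
Rule: These are nodes with exactly 1 non-null child.
Per-node child counts:
  node 20: 2 child(ren)
  node 17: 1 child(ren)
  node 7: 2 child(ren)
  node 1: 0 child(ren)
  node 8: 0 child(ren)
  node 43: 2 child(ren)
  node 42: 1 child(ren)
  node 33: 1 child(ren)
  node 23: 1 child(ren)
  node 31: 0 child(ren)
  node 46: 1 child(ren)
  node 44: 0 child(ren)
Matching nodes: [17, 42, 33, 23, 46]
Count of nodes with exactly one child: 5


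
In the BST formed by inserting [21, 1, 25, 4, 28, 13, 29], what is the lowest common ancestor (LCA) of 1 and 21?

Tree insertion order: [21, 1, 25, 4, 28, 13, 29]
Tree (level-order array): [21, 1, 25, None, 4, None, 28, None, 13, None, 29]
In a BST, the LCA of p=1, q=21 is the first node v on the
root-to-leaf path with p <= v <= q (go left if both < v, right if both > v).
Walk from root:
  at 21: 1 <= 21 <= 21, this is the LCA
LCA = 21


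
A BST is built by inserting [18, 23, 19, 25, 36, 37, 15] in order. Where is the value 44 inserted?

Starting tree (level order): [18, 15, 23, None, None, 19, 25, None, None, None, 36, None, 37]
Insertion path: 18 -> 23 -> 25 -> 36 -> 37
Result: insert 44 as right child of 37
Final tree (level order): [18, 15, 23, None, None, 19, 25, None, None, None, 36, None, 37, None, 44]


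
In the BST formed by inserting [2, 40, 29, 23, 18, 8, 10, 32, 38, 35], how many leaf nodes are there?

Tree built from: [2, 40, 29, 23, 18, 8, 10, 32, 38, 35]
Tree (level-order array): [2, None, 40, 29, None, 23, 32, 18, None, None, 38, 8, None, 35, None, None, 10]
Rule: A leaf has 0 children.
Per-node child counts:
  node 2: 1 child(ren)
  node 40: 1 child(ren)
  node 29: 2 child(ren)
  node 23: 1 child(ren)
  node 18: 1 child(ren)
  node 8: 1 child(ren)
  node 10: 0 child(ren)
  node 32: 1 child(ren)
  node 38: 1 child(ren)
  node 35: 0 child(ren)
Matching nodes: [10, 35]
Count of leaf nodes: 2


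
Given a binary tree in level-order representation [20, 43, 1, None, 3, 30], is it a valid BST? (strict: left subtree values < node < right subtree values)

Level-order array: [20, 43, 1, None, 3, 30]
Validate using subtree bounds (lo, hi): at each node, require lo < value < hi,
then recurse left with hi=value and right with lo=value.
Preorder trace (stopping at first violation):
  at node 20 with bounds (-inf, +inf): OK
  at node 43 with bounds (-inf, 20): VIOLATION
Node 43 violates its bound: not (-inf < 43 < 20).
Result: Not a valid BST


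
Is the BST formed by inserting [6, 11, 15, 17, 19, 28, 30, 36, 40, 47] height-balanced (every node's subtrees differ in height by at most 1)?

Tree (level-order array): [6, None, 11, None, 15, None, 17, None, 19, None, 28, None, 30, None, 36, None, 40, None, 47]
Definition: a tree is height-balanced if, at every node, |h(left) - h(right)| <= 1 (empty subtree has height -1).
Bottom-up per-node check:
  node 47: h_left=-1, h_right=-1, diff=0 [OK], height=0
  node 40: h_left=-1, h_right=0, diff=1 [OK], height=1
  node 36: h_left=-1, h_right=1, diff=2 [FAIL (|-1-1|=2 > 1)], height=2
  node 30: h_left=-1, h_right=2, diff=3 [FAIL (|-1-2|=3 > 1)], height=3
  node 28: h_left=-1, h_right=3, diff=4 [FAIL (|-1-3|=4 > 1)], height=4
  node 19: h_left=-1, h_right=4, diff=5 [FAIL (|-1-4|=5 > 1)], height=5
  node 17: h_left=-1, h_right=5, diff=6 [FAIL (|-1-5|=6 > 1)], height=6
  node 15: h_left=-1, h_right=6, diff=7 [FAIL (|-1-6|=7 > 1)], height=7
  node 11: h_left=-1, h_right=7, diff=8 [FAIL (|-1-7|=8 > 1)], height=8
  node 6: h_left=-1, h_right=8, diff=9 [FAIL (|-1-8|=9 > 1)], height=9
Node 36 violates the condition: |-1 - 1| = 2 > 1.
Result: Not balanced


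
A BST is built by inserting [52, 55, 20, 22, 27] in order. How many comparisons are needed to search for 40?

Search path for 40: 52 -> 20 -> 22 -> 27
Found: False
Comparisons: 4


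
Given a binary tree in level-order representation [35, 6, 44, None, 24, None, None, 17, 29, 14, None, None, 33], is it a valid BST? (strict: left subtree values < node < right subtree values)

Level-order array: [35, 6, 44, None, 24, None, None, 17, 29, 14, None, None, 33]
Validate using subtree bounds (lo, hi): at each node, require lo < value < hi,
then recurse left with hi=value and right with lo=value.
Preorder trace (stopping at first violation):
  at node 35 with bounds (-inf, +inf): OK
  at node 6 with bounds (-inf, 35): OK
  at node 24 with bounds (6, 35): OK
  at node 17 with bounds (6, 24): OK
  at node 14 with bounds (6, 17): OK
  at node 29 with bounds (24, 35): OK
  at node 33 with bounds (29, 35): OK
  at node 44 with bounds (35, +inf): OK
No violation found at any node.
Result: Valid BST


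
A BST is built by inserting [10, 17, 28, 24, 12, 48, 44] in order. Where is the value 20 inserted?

Starting tree (level order): [10, None, 17, 12, 28, None, None, 24, 48, None, None, 44]
Insertion path: 10 -> 17 -> 28 -> 24
Result: insert 20 as left child of 24
Final tree (level order): [10, None, 17, 12, 28, None, None, 24, 48, 20, None, 44]


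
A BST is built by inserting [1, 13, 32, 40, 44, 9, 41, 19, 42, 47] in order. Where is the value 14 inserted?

Starting tree (level order): [1, None, 13, 9, 32, None, None, 19, 40, None, None, None, 44, 41, 47, None, 42]
Insertion path: 1 -> 13 -> 32 -> 19
Result: insert 14 as left child of 19
Final tree (level order): [1, None, 13, 9, 32, None, None, 19, 40, 14, None, None, 44, None, None, 41, 47, None, 42]


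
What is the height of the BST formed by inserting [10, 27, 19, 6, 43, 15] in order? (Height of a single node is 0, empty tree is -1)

Insertion order: [10, 27, 19, 6, 43, 15]
Tree (level-order array): [10, 6, 27, None, None, 19, 43, 15]
Compute height bottom-up (empty subtree = -1):
  height(6) = 1 + max(-1, -1) = 0
  height(15) = 1 + max(-1, -1) = 0
  height(19) = 1 + max(0, -1) = 1
  height(43) = 1 + max(-1, -1) = 0
  height(27) = 1 + max(1, 0) = 2
  height(10) = 1 + max(0, 2) = 3
Height = 3


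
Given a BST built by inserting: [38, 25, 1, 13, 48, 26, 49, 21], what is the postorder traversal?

Tree insertion order: [38, 25, 1, 13, 48, 26, 49, 21]
Tree (level-order array): [38, 25, 48, 1, 26, None, 49, None, 13, None, None, None, None, None, 21]
Postorder traversal: [21, 13, 1, 26, 25, 49, 48, 38]


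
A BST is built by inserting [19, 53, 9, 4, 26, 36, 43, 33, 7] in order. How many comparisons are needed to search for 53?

Search path for 53: 19 -> 53
Found: True
Comparisons: 2


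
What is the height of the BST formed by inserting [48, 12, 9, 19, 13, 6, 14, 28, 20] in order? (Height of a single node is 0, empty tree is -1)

Insertion order: [48, 12, 9, 19, 13, 6, 14, 28, 20]
Tree (level-order array): [48, 12, None, 9, 19, 6, None, 13, 28, None, None, None, 14, 20]
Compute height bottom-up (empty subtree = -1):
  height(6) = 1 + max(-1, -1) = 0
  height(9) = 1 + max(0, -1) = 1
  height(14) = 1 + max(-1, -1) = 0
  height(13) = 1 + max(-1, 0) = 1
  height(20) = 1 + max(-1, -1) = 0
  height(28) = 1 + max(0, -1) = 1
  height(19) = 1 + max(1, 1) = 2
  height(12) = 1 + max(1, 2) = 3
  height(48) = 1 + max(3, -1) = 4
Height = 4


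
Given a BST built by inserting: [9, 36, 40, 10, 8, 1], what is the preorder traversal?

Tree insertion order: [9, 36, 40, 10, 8, 1]
Tree (level-order array): [9, 8, 36, 1, None, 10, 40]
Preorder traversal: [9, 8, 1, 36, 10, 40]


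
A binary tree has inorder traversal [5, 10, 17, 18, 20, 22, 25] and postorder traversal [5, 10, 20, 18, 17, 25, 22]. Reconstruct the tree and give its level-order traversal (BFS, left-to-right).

Inorder:   [5, 10, 17, 18, 20, 22, 25]
Postorder: [5, 10, 20, 18, 17, 25, 22]
Algorithm: postorder visits root last, so walk postorder right-to-left;
each value is the root of the current inorder slice — split it at that
value, recurse on the right subtree first, then the left.
Recursive splits:
  root=22; inorder splits into left=[5, 10, 17, 18, 20], right=[25]
  root=25; inorder splits into left=[], right=[]
  root=17; inorder splits into left=[5, 10], right=[18, 20]
  root=18; inorder splits into left=[], right=[20]
  root=20; inorder splits into left=[], right=[]
  root=10; inorder splits into left=[5], right=[]
  root=5; inorder splits into left=[], right=[]
Reconstructed level-order: [22, 17, 25, 10, 18, 5, 20]


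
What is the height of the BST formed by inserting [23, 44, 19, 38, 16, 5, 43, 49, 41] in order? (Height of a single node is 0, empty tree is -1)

Insertion order: [23, 44, 19, 38, 16, 5, 43, 49, 41]
Tree (level-order array): [23, 19, 44, 16, None, 38, 49, 5, None, None, 43, None, None, None, None, 41]
Compute height bottom-up (empty subtree = -1):
  height(5) = 1 + max(-1, -1) = 0
  height(16) = 1 + max(0, -1) = 1
  height(19) = 1 + max(1, -1) = 2
  height(41) = 1 + max(-1, -1) = 0
  height(43) = 1 + max(0, -1) = 1
  height(38) = 1 + max(-1, 1) = 2
  height(49) = 1 + max(-1, -1) = 0
  height(44) = 1 + max(2, 0) = 3
  height(23) = 1 + max(2, 3) = 4
Height = 4


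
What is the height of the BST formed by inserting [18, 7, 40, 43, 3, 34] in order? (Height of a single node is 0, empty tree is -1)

Insertion order: [18, 7, 40, 43, 3, 34]
Tree (level-order array): [18, 7, 40, 3, None, 34, 43]
Compute height bottom-up (empty subtree = -1):
  height(3) = 1 + max(-1, -1) = 0
  height(7) = 1 + max(0, -1) = 1
  height(34) = 1 + max(-1, -1) = 0
  height(43) = 1 + max(-1, -1) = 0
  height(40) = 1 + max(0, 0) = 1
  height(18) = 1 + max(1, 1) = 2
Height = 2


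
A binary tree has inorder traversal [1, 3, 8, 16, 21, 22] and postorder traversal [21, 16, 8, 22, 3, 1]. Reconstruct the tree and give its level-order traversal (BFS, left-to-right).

Inorder:   [1, 3, 8, 16, 21, 22]
Postorder: [21, 16, 8, 22, 3, 1]
Algorithm: postorder visits root last, so walk postorder right-to-left;
each value is the root of the current inorder slice — split it at that
value, recurse on the right subtree first, then the left.
Recursive splits:
  root=1; inorder splits into left=[], right=[3, 8, 16, 21, 22]
  root=3; inorder splits into left=[], right=[8, 16, 21, 22]
  root=22; inorder splits into left=[8, 16, 21], right=[]
  root=8; inorder splits into left=[], right=[16, 21]
  root=16; inorder splits into left=[], right=[21]
  root=21; inorder splits into left=[], right=[]
Reconstructed level-order: [1, 3, 22, 8, 16, 21]


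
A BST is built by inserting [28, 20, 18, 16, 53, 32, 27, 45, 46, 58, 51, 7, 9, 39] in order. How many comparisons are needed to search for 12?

Search path for 12: 28 -> 20 -> 18 -> 16 -> 7 -> 9
Found: False
Comparisons: 6


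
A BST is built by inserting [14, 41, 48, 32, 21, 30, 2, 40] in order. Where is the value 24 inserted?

Starting tree (level order): [14, 2, 41, None, None, 32, 48, 21, 40, None, None, None, 30]
Insertion path: 14 -> 41 -> 32 -> 21 -> 30
Result: insert 24 as left child of 30
Final tree (level order): [14, 2, 41, None, None, 32, 48, 21, 40, None, None, None, 30, None, None, 24]


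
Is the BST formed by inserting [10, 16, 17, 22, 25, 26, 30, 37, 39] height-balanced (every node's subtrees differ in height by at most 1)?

Tree (level-order array): [10, None, 16, None, 17, None, 22, None, 25, None, 26, None, 30, None, 37, None, 39]
Definition: a tree is height-balanced if, at every node, |h(left) - h(right)| <= 1 (empty subtree has height -1).
Bottom-up per-node check:
  node 39: h_left=-1, h_right=-1, diff=0 [OK], height=0
  node 37: h_left=-1, h_right=0, diff=1 [OK], height=1
  node 30: h_left=-1, h_right=1, diff=2 [FAIL (|-1-1|=2 > 1)], height=2
  node 26: h_left=-1, h_right=2, diff=3 [FAIL (|-1-2|=3 > 1)], height=3
  node 25: h_left=-1, h_right=3, diff=4 [FAIL (|-1-3|=4 > 1)], height=4
  node 22: h_left=-1, h_right=4, diff=5 [FAIL (|-1-4|=5 > 1)], height=5
  node 17: h_left=-1, h_right=5, diff=6 [FAIL (|-1-5|=6 > 1)], height=6
  node 16: h_left=-1, h_right=6, diff=7 [FAIL (|-1-6|=7 > 1)], height=7
  node 10: h_left=-1, h_right=7, diff=8 [FAIL (|-1-7|=8 > 1)], height=8
Node 30 violates the condition: |-1 - 1| = 2 > 1.
Result: Not balanced


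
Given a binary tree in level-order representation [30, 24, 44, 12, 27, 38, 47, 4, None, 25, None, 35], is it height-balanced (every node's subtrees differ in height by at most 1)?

Tree (level-order array): [30, 24, 44, 12, 27, 38, 47, 4, None, 25, None, 35]
Definition: a tree is height-balanced if, at every node, |h(left) - h(right)| <= 1 (empty subtree has height -1).
Bottom-up per-node check:
  node 4: h_left=-1, h_right=-1, diff=0 [OK], height=0
  node 12: h_left=0, h_right=-1, diff=1 [OK], height=1
  node 25: h_left=-1, h_right=-1, diff=0 [OK], height=0
  node 27: h_left=0, h_right=-1, diff=1 [OK], height=1
  node 24: h_left=1, h_right=1, diff=0 [OK], height=2
  node 35: h_left=-1, h_right=-1, diff=0 [OK], height=0
  node 38: h_left=0, h_right=-1, diff=1 [OK], height=1
  node 47: h_left=-1, h_right=-1, diff=0 [OK], height=0
  node 44: h_left=1, h_right=0, diff=1 [OK], height=2
  node 30: h_left=2, h_right=2, diff=0 [OK], height=3
All nodes satisfy the balance condition.
Result: Balanced


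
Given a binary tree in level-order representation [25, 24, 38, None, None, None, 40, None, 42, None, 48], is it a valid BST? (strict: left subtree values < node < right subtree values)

Level-order array: [25, 24, 38, None, None, None, 40, None, 42, None, 48]
Validate using subtree bounds (lo, hi): at each node, require lo < value < hi,
then recurse left with hi=value and right with lo=value.
Preorder trace (stopping at first violation):
  at node 25 with bounds (-inf, +inf): OK
  at node 24 with bounds (-inf, 25): OK
  at node 38 with bounds (25, +inf): OK
  at node 40 with bounds (38, +inf): OK
  at node 42 with bounds (40, +inf): OK
  at node 48 with bounds (42, +inf): OK
No violation found at any node.
Result: Valid BST


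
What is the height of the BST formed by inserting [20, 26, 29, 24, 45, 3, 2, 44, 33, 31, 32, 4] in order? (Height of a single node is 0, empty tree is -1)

Insertion order: [20, 26, 29, 24, 45, 3, 2, 44, 33, 31, 32, 4]
Tree (level-order array): [20, 3, 26, 2, 4, 24, 29, None, None, None, None, None, None, None, 45, 44, None, 33, None, 31, None, None, 32]
Compute height bottom-up (empty subtree = -1):
  height(2) = 1 + max(-1, -1) = 0
  height(4) = 1 + max(-1, -1) = 0
  height(3) = 1 + max(0, 0) = 1
  height(24) = 1 + max(-1, -1) = 0
  height(32) = 1 + max(-1, -1) = 0
  height(31) = 1 + max(-1, 0) = 1
  height(33) = 1 + max(1, -1) = 2
  height(44) = 1 + max(2, -1) = 3
  height(45) = 1 + max(3, -1) = 4
  height(29) = 1 + max(-1, 4) = 5
  height(26) = 1 + max(0, 5) = 6
  height(20) = 1 + max(1, 6) = 7
Height = 7


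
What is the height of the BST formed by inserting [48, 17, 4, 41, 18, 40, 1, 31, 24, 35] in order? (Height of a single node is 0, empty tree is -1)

Insertion order: [48, 17, 4, 41, 18, 40, 1, 31, 24, 35]
Tree (level-order array): [48, 17, None, 4, 41, 1, None, 18, None, None, None, None, 40, 31, None, 24, 35]
Compute height bottom-up (empty subtree = -1):
  height(1) = 1 + max(-1, -1) = 0
  height(4) = 1 + max(0, -1) = 1
  height(24) = 1 + max(-1, -1) = 0
  height(35) = 1 + max(-1, -1) = 0
  height(31) = 1 + max(0, 0) = 1
  height(40) = 1 + max(1, -1) = 2
  height(18) = 1 + max(-1, 2) = 3
  height(41) = 1 + max(3, -1) = 4
  height(17) = 1 + max(1, 4) = 5
  height(48) = 1 + max(5, -1) = 6
Height = 6


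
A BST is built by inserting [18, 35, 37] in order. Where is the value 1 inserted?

Starting tree (level order): [18, None, 35, None, 37]
Insertion path: 18
Result: insert 1 as left child of 18
Final tree (level order): [18, 1, 35, None, None, None, 37]


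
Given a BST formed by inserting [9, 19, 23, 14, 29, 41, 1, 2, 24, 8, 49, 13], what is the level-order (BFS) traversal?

Tree insertion order: [9, 19, 23, 14, 29, 41, 1, 2, 24, 8, 49, 13]
Tree (level-order array): [9, 1, 19, None, 2, 14, 23, None, 8, 13, None, None, 29, None, None, None, None, 24, 41, None, None, None, 49]
BFS from the root, enqueuing left then right child of each popped node:
  queue [9] -> pop 9, enqueue [1, 19], visited so far: [9]
  queue [1, 19] -> pop 1, enqueue [2], visited so far: [9, 1]
  queue [19, 2] -> pop 19, enqueue [14, 23], visited so far: [9, 1, 19]
  queue [2, 14, 23] -> pop 2, enqueue [8], visited so far: [9, 1, 19, 2]
  queue [14, 23, 8] -> pop 14, enqueue [13], visited so far: [9, 1, 19, 2, 14]
  queue [23, 8, 13] -> pop 23, enqueue [29], visited so far: [9, 1, 19, 2, 14, 23]
  queue [8, 13, 29] -> pop 8, enqueue [none], visited so far: [9, 1, 19, 2, 14, 23, 8]
  queue [13, 29] -> pop 13, enqueue [none], visited so far: [9, 1, 19, 2, 14, 23, 8, 13]
  queue [29] -> pop 29, enqueue [24, 41], visited so far: [9, 1, 19, 2, 14, 23, 8, 13, 29]
  queue [24, 41] -> pop 24, enqueue [none], visited so far: [9, 1, 19, 2, 14, 23, 8, 13, 29, 24]
  queue [41] -> pop 41, enqueue [49], visited so far: [9, 1, 19, 2, 14, 23, 8, 13, 29, 24, 41]
  queue [49] -> pop 49, enqueue [none], visited so far: [9, 1, 19, 2, 14, 23, 8, 13, 29, 24, 41, 49]
Result: [9, 1, 19, 2, 14, 23, 8, 13, 29, 24, 41, 49]


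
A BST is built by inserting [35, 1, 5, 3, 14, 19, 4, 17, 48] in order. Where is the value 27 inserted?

Starting tree (level order): [35, 1, 48, None, 5, None, None, 3, 14, None, 4, None, 19, None, None, 17]
Insertion path: 35 -> 1 -> 5 -> 14 -> 19
Result: insert 27 as right child of 19
Final tree (level order): [35, 1, 48, None, 5, None, None, 3, 14, None, 4, None, 19, None, None, 17, 27]


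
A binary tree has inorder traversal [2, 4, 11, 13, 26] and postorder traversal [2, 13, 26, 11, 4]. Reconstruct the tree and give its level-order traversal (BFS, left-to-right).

Inorder:   [2, 4, 11, 13, 26]
Postorder: [2, 13, 26, 11, 4]
Algorithm: postorder visits root last, so walk postorder right-to-left;
each value is the root of the current inorder slice — split it at that
value, recurse on the right subtree first, then the left.
Recursive splits:
  root=4; inorder splits into left=[2], right=[11, 13, 26]
  root=11; inorder splits into left=[], right=[13, 26]
  root=26; inorder splits into left=[13], right=[]
  root=13; inorder splits into left=[], right=[]
  root=2; inorder splits into left=[], right=[]
Reconstructed level-order: [4, 2, 11, 26, 13]


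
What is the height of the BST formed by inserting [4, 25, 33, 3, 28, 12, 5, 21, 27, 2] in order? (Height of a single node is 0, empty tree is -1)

Insertion order: [4, 25, 33, 3, 28, 12, 5, 21, 27, 2]
Tree (level-order array): [4, 3, 25, 2, None, 12, 33, None, None, 5, 21, 28, None, None, None, None, None, 27]
Compute height bottom-up (empty subtree = -1):
  height(2) = 1 + max(-1, -1) = 0
  height(3) = 1 + max(0, -1) = 1
  height(5) = 1 + max(-1, -1) = 0
  height(21) = 1 + max(-1, -1) = 0
  height(12) = 1 + max(0, 0) = 1
  height(27) = 1 + max(-1, -1) = 0
  height(28) = 1 + max(0, -1) = 1
  height(33) = 1 + max(1, -1) = 2
  height(25) = 1 + max(1, 2) = 3
  height(4) = 1 + max(1, 3) = 4
Height = 4


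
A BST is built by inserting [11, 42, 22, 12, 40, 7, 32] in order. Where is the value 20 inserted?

Starting tree (level order): [11, 7, 42, None, None, 22, None, 12, 40, None, None, 32]
Insertion path: 11 -> 42 -> 22 -> 12
Result: insert 20 as right child of 12
Final tree (level order): [11, 7, 42, None, None, 22, None, 12, 40, None, 20, 32]


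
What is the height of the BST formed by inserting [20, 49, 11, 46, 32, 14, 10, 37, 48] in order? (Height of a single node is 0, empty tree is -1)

Insertion order: [20, 49, 11, 46, 32, 14, 10, 37, 48]
Tree (level-order array): [20, 11, 49, 10, 14, 46, None, None, None, None, None, 32, 48, None, 37]
Compute height bottom-up (empty subtree = -1):
  height(10) = 1 + max(-1, -1) = 0
  height(14) = 1 + max(-1, -1) = 0
  height(11) = 1 + max(0, 0) = 1
  height(37) = 1 + max(-1, -1) = 0
  height(32) = 1 + max(-1, 0) = 1
  height(48) = 1 + max(-1, -1) = 0
  height(46) = 1 + max(1, 0) = 2
  height(49) = 1 + max(2, -1) = 3
  height(20) = 1 + max(1, 3) = 4
Height = 4


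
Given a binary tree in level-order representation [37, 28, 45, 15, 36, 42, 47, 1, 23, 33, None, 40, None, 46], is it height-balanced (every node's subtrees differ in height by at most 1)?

Tree (level-order array): [37, 28, 45, 15, 36, 42, 47, 1, 23, 33, None, 40, None, 46]
Definition: a tree is height-balanced if, at every node, |h(left) - h(right)| <= 1 (empty subtree has height -1).
Bottom-up per-node check:
  node 1: h_left=-1, h_right=-1, diff=0 [OK], height=0
  node 23: h_left=-1, h_right=-1, diff=0 [OK], height=0
  node 15: h_left=0, h_right=0, diff=0 [OK], height=1
  node 33: h_left=-1, h_right=-1, diff=0 [OK], height=0
  node 36: h_left=0, h_right=-1, diff=1 [OK], height=1
  node 28: h_left=1, h_right=1, diff=0 [OK], height=2
  node 40: h_left=-1, h_right=-1, diff=0 [OK], height=0
  node 42: h_left=0, h_right=-1, diff=1 [OK], height=1
  node 46: h_left=-1, h_right=-1, diff=0 [OK], height=0
  node 47: h_left=0, h_right=-1, diff=1 [OK], height=1
  node 45: h_left=1, h_right=1, diff=0 [OK], height=2
  node 37: h_left=2, h_right=2, diff=0 [OK], height=3
All nodes satisfy the balance condition.
Result: Balanced


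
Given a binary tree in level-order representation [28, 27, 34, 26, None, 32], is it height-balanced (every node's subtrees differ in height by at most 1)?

Tree (level-order array): [28, 27, 34, 26, None, 32]
Definition: a tree is height-balanced if, at every node, |h(left) - h(right)| <= 1 (empty subtree has height -1).
Bottom-up per-node check:
  node 26: h_left=-1, h_right=-1, diff=0 [OK], height=0
  node 27: h_left=0, h_right=-1, diff=1 [OK], height=1
  node 32: h_left=-1, h_right=-1, diff=0 [OK], height=0
  node 34: h_left=0, h_right=-1, diff=1 [OK], height=1
  node 28: h_left=1, h_right=1, diff=0 [OK], height=2
All nodes satisfy the balance condition.
Result: Balanced


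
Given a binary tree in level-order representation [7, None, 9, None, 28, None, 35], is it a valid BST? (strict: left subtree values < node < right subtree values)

Level-order array: [7, None, 9, None, 28, None, 35]
Validate using subtree bounds (lo, hi): at each node, require lo < value < hi,
then recurse left with hi=value and right with lo=value.
Preorder trace (stopping at first violation):
  at node 7 with bounds (-inf, +inf): OK
  at node 9 with bounds (7, +inf): OK
  at node 28 with bounds (9, +inf): OK
  at node 35 with bounds (28, +inf): OK
No violation found at any node.
Result: Valid BST


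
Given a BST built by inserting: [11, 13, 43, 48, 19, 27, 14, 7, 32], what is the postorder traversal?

Tree insertion order: [11, 13, 43, 48, 19, 27, 14, 7, 32]
Tree (level-order array): [11, 7, 13, None, None, None, 43, 19, 48, 14, 27, None, None, None, None, None, 32]
Postorder traversal: [7, 14, 32, 27, 19, 48, 43, 13, 11]


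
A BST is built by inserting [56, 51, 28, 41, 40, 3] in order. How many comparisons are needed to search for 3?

Search path for 3: 56 -> 51 -> 28 -> 3
Found: True
Comparisons: 4


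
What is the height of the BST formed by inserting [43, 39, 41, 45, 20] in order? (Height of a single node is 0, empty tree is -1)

Insertion order: [43, 39, 41, 45, 20]
Tree (level-order array): [43, 39, 45, 20, 41]
Compute height bottom-up (empty subtree = -1):
  height(20) = 1 + max(-1, -1) = 0
  height(41) = 1 + max(-1, -1) = 0
  height(39) = 1 + max(0, 0) = 1
  height(45) = 1 + max(-1, -1) = 0
  height(43) = 1 + max(1, 0) = 2
Height = 2


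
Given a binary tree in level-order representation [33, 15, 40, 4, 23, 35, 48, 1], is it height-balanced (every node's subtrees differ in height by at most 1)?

Tree (level-order array): [33, 15, 40, 4, 23, 35, 48, 1]
Definition: a tree is height-balanced if, at every node, |h(left) - h(right)| <= 1 (empty subtree has height -1).
Bottom-up per-node check:
  node 1: h_left=-1, h_right=-1, diff=0 [OK], height=0
  node 4: h_left=0, h_right=-1, diff=1 [OK], height=1
  node 23: h_left=-1, h_right=-1, diff=0 [OK], height=0
  node 15: h_left=1, h_right=0, diff=1 [OK], height=2
  node 35: h_left=-1, h_right=-1, diff=0 [OK], height=0
  node 48: h_left=-1, h_right=-1, diff=0 [OK], height=0
  node 40: h_left=0, h_right=0, diff=0 [OK], height=1
  node 33: h_left=2, h_right=1, diff=1 [OK], height=3
All nodes satisfy the balance condition.
Result: Balanced


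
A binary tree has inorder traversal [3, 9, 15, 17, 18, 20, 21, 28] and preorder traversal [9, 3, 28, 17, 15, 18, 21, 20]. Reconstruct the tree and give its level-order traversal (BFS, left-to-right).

Inorder:  [3, 9, 15, 17, 18, 20, 21, 28]
Preorder: [9, 3, 28, 17, 15, 18, 21, 20]
Algorithm: preorder visits root first, so consume preorder in order;
for each root, split the current inorder slice at that value into
left-subtree inorder and right-subtree inorder, then recurse.
Recursive splits:
  root=9; inorder splits into left=[3], right=[15, 17, 18, 20, 21, 28]
  root=3; inorder splits into left=[], right=[]
  root=28; inorder splits into left=[15, 17, 18, 20, 21], right=[]
  root=17; inorder splits into left=[15], right=[18, 20, 21]
  root=15; inorder splits into left=[], right=[]
  root=18; inorder splits into left=[], right=[20, 21]
  root=21; inorder splits into left=[20], right=[]
  root=20; inorder splits into left=[], right=[]
Reconstructed level-order: [9, 3, 28, 17, 15, 18, 21, 20]


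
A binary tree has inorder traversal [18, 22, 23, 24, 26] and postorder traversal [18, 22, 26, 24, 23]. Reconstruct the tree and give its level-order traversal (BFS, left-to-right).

Inorder:   [18, 22, 23, 24, 26]
Postorder: [18, 22, 26, 24, 23]
Algorithm: postorder visits root last, so walk postorder right-to-left;
each value is the root of the current inorder slice — split it at that
value, recurse on the right subtree first, then the left.
Recursive splits:
  root=23; inorder splits into left=[18, 22], right=[24, 26]
  root=24; inorder splits into left=[], right=[26]
  root=26; inorder splits into left=[], right=[]
  root=22; inorder splits into left=[18], right=[]
  root=18; inorder splits into left=[], right=[]
Reconstructed level-order: [23, 22, 24, 18, 26]


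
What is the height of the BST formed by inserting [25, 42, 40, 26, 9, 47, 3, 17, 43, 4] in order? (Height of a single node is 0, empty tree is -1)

Insertion order: [25, 42, 40, 26, 9, 47, 3, 17, 43, 4]
Tree (level-order array): [25, 9, 42, 3, 17, 40, 47, None, 4, None, None, 26, None, 43]
Compute height bottom-up (empty subtree = -1):
  height(4) = 1 + max(-1, -1) = 0
  height(3) = 1 + max(-1, 0) = 1
  height(17) = 1 + max(-1, -1) = 0
  height(9) = 1 + max(1, 0) = 2
  height(26) = 1 + max(-1, -1) = 0
  height(40) = 1 + max(0, -1) = 1
  height(43) = 1 + max(-1, -1) = 0
  height(47) = 1 + max(0, -1) = 1
  height(42) = 1 + max(1, 1) = 2
  height(25) = 1 + max(2, 2) = 3
Height = 3


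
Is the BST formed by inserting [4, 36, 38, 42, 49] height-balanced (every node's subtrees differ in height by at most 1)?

Tree (level-order array): [4, None, 36, None, 38, None, 42, None, 49]
Definition: a tree is height-balanced if, at every node, |h(left) - h(right)| <= 1 (empty subtree has height -1).
Bottom-up per-node check:
  node 49: h_left=-1, h_right=-1, diff=0 [OK], height=0
  node 42: h_left=-1, h_right=0, diff=1 [OK], height=1
  node 38: h_left=-1, h_right=1, diff=2 [FAIL (|-1-1|=2 > 1)], height=2
  node 36: h_left=-1, h_right=2, diff=3 [FAIL (|-1-2|=3 > 1)], height=3
  node 4: h_left=-1, h_right=3, diff=4 [FAIL (|-1-3|=4 > 1)], height=4
Node 38 violates the condition: |-1 - 1| = 2 > 1.
Result: Not balanced


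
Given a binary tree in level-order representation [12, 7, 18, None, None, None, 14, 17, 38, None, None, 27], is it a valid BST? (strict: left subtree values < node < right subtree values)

Level-order array: [12, 7, 18, None, None, None, 14, 17, 38, None, None, 27]
Validate using subtree bounds (lo, hi): at each node, require lo < value < hi,
then recurse left with hi=value and right with lo=value.
Preorder trace (stopping at first violation):
  at node 12 with bounds (-inf, +inf): OK
  at node 7 with bounds (-inf, 12): OK
  at node 18 with bounds (12, +inf): OK
  at node 14 with bounds (18, +inf): VIOLATION
Node 14 violates its bound: not (18 < 14 < +inf).
Result: Not a valid BST


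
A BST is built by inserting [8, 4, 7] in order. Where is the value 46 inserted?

Starting tree (level order): [8, 4, None, None, 7]
Insertion path: 8
Result: insert 46 as right child of 8
Final tree (level order): [8, 4, 46, None, 7]


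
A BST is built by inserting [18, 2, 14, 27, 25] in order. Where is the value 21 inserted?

Starting tree (level order): [18, 2, 27, None, 14, 25]
Insertion path: 18 -> 27 -> 25
Result: insert 21 as left child of 25
Final tree (level order): [18, 2, 27, None, 14, 25, None, None, None, 21]


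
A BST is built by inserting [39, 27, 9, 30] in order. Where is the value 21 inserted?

Starting tree (level order): [39, 27, None, 9, 30]
Insertion path: 39 -> 27 -> 9
Result: insert 21 as right child of 9
Final tree (level order): [39, 27, None, 9, 30, None, 21]
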